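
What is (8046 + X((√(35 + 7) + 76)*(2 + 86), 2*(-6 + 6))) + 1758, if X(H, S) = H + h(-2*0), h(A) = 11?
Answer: 16503 + 88*√42 ≈ 17073.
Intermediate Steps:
X(H, S) = 11 + H (X(H, S) = H + 11 = 11 + H)
(8046 + X((√(35 + 7) + 76)*(2 + 86), 2*(-6 + 6))) + 1758 = (8046 + (11 + (√(35 + 7) + 76)*(2 + 86))) + 1758 = (8046 + (11 + (√42 + 76)*88)) + 1758 = (8046 + (11 + (76 + √42)*88)) + 1758 = (8046 + (11 + (6688 + 88*√42))) + 1758 = (8046 + (6699 + 88*√42)) + 1758 = (14745 + 88*√42) + 1758 = 16503 + 88*√42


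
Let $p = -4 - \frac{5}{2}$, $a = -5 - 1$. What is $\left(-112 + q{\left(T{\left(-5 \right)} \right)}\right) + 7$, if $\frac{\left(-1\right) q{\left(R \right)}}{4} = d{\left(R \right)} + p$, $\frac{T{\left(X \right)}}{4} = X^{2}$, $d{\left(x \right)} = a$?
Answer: $-55$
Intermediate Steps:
$a = -6$
$d{\left(x \right)} = -6$
$p = - \frac{13}{2}$ ($p = -4 - \frac{5}{2} = - \frac{13}{2} \approx -6.5$)
$T{\left(X \right)} = 4 X^{2}$
$q{\left(R \right)} = 50$ ($q{\left(R \right)} = - 4 \left(-6 - \frac{13}{2}\right) = \left(-4\right) \left(- \frac{25}{2}\right) = 50$)
$\left(-112 + q{\left(T{\left(-5 \right)} \right)}\right) + 7 = \left(-112 + 50\right) + 7 = -62 + 7 = -55$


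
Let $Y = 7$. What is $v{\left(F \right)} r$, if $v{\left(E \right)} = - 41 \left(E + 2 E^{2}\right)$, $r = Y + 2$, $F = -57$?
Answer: $-2376729$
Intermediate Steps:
$r = 9$ ($r = 7 + 2 = 9$)
$v{\left(E \right)} = - 82 E^{2} - 41 E$
$v{\left(F \right)} r = \left(-41\right) \left(-57\right) \left(1 + 2 \left(-57\right)\right) 9 = \left(-41\right) \left(-57\right) \left(1 - 114\right) 9 = \left(-41\right) \left(-57\right) \left(-113\right) 9 = \left(-264081\right) 9 = -2376729$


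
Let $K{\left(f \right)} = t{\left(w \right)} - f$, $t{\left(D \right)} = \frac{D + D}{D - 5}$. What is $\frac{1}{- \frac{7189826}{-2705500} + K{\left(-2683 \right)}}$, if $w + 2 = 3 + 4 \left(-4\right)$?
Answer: $\frac{96625}{259646592} \approx 0.00037214$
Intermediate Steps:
$w = -15$ ($w = -2 + \left(3 + 4 \left(-4\right)\right) = -2 + \left(3 - 16\right) = -2 - 13 = -15$)
$t{\left(D \right)} = \frac{2 D}{-5 + D}$
$K{\left(f \right)} = \frac{3}{2} - f$ ($K{\left(f \right)} = 2 \left(-15\right) \frac{1}{-5 - 15} - f = 2 \left(-15\right) \frac{1}{-20} - f = 2 \left(-15\right) \left(- \frac{1}{20}\right) - f = \frac{3}{2} - f$)
$\frac{1}{- \frac{7189826}{-2705500} + K{\left(-2683 \right)}} = \frac{1}{- \frac{7189826}{-2705500} + \left(\frac{3}{2} - -2683\right)} = \frac{1}{\left(-7189826\right) \left(- \frac{1}{2705500}\right) + \left(\frac{3}{2} + 2683\right)} = \frac{1}{\frac{513559}{193250} + \frac{5369}{2}} = \frac{1}{\frac{259646592}{96625}} = \frac{96625}{259646592}$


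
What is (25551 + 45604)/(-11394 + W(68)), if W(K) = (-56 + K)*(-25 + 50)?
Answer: -71155/11094 ≈ -6.4138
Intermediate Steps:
W(K) = -1400 + 25*K (W(K) = (-56 + K)*25 = -1400 + 25*K)
(25551 + 45604)/(-11394 + W(68)) = (25551 + 45604)/(-11394 + (-1400 + 25*68)) = 71155/(-11394 + (-1400 + 1700)) = 71155/(-11394 + 300) = 71155/(-11094) = 71155*(-1/11094) = -71155/11094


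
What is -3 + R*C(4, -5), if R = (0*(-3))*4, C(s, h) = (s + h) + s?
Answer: -3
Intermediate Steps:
C(s, h) = h + 2*s (C(s, h) = (h + s) + s = h + 2*s)
R = 0 (R = 0*4 = 0)
-3 + R*C(4, -5) = -3 + 0*(-5 + 2*4) = -3 + 0*(-5 + 8) = -3 + 0*3 = -3 + 0 = -3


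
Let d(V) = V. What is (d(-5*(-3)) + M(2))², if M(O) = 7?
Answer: 484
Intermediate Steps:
(d(-5*(-3)) + M(2))² = (-5*(-3) + 7)² = (15 + 7)² = 22² = 484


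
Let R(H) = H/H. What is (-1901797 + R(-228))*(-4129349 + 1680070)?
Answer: 4658029005084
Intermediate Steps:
R(H) = 1
(-1901797 + R(-228))*(-4129349 + 1680070) = (-1901797 + 1)*(-4129349 + 1680070) = -1901796*(-2449279) = 4658029005084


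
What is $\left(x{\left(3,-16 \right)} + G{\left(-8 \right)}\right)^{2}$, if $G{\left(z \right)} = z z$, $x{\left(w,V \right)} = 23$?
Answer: $7569$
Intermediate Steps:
$G{\left(z \right)} = z^{2}$
$\left(x{\left(3,-16 \right)} + G{\left(-8 \right)}\right)^{2} = \left(23 + \left(-8\right)^{2}\right)^{2} = \left(23 + 64\right)^{2} = 87^{2} = 7569$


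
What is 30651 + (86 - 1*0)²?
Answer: 38047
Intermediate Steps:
30651 + (86 - 1*0)² = 30651 + (86 + 0)² = 30651 + 86² = 30651 + 7396 = 38047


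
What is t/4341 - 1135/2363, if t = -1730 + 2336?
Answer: -1165019/3419261 ≈ -0.34072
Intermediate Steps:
t = 606
t/4341 - 1135/2363 = 606/4341 - 1135/2363 = 606*(1/4341) - 1135*1/2363 = 202/1447 - 1135/2363 = -1165019/3419261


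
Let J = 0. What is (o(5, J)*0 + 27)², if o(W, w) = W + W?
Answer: 729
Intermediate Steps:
o(W, w) = 2*W
(o(5, J)*0 + 27)² = ((2*5)*0 + 27)² = (10*0 + 27)² = (0 + 27)² = 27² = 729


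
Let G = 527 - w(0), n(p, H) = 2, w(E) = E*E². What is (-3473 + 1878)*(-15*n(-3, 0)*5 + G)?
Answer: -601315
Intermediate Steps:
w(E) = E³
G = 527 (G = 527 - 1*0³ = 527 - 1*0 = 527 + 0 = 527)
(-3473 + 1878)*(-15*n(-3, 0)*5 + G) = (-3473 + 1878)*(-15*2*5 + 527) = -1595*(-30*5 + 527) = -1595*(-150 + 527) = -1595*377 = -601315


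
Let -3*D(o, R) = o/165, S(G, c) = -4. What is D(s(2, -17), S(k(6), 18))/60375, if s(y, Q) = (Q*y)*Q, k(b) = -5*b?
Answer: -578/29885625 ≈ -1.9340e-5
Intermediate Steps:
s(y, Q) = y*Q²
D(o, R) = -o/495 (D(o, R) = -o/(3*165) = -o/495)
D(s(2, -17), S(k(6), 18))/60375 = -2*(-17)²/495/60375 = -2*289/495*(1/60375) = -1/495*578*(1/60375) = -578/495*1/60375 = -578/29885625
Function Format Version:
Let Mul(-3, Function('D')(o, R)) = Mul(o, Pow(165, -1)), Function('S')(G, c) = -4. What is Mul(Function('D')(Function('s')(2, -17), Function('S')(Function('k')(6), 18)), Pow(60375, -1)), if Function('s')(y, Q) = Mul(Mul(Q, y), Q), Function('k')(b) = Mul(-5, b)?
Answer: Rational(-578, 29885625) ≈ -1.9340e-5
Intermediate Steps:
Function('s')(y, Q) = Mul(y, Pow(Q, 2))
Function('D')(o, R) = Mul(Rational(-1, 495), o) (Function('D')(o, R) = Mul(Rational(-1, 3), Mul(o, Pow(165, -1))) = Mul(Rational(-1, 3), Mul(o, Rational(1, 165))) = Mul(Rational(-1, 3), Mul(Rational(1, 165), o)) = Mul(Rational(-1, 495), o))
Mul(Function('D')(Function('s')(2, -17), Function('S')(Function('k')(6), 18)), Pow(60375, -1)) = Mul(Mul(Rational(-1, 495), Mul(2, Pow(-17, 2))), Pow(60375, -1)) = Mul(Mul(Rational(-1, 495), Mul(2, 289)), Rational(1, 60375)) = Mul(Mul(Rational(-1, 495), 578), Rational(1, 60375)) = Mul(Rational(-578, 495), Rational(1, 60375)) = Rational(-578, 29885625)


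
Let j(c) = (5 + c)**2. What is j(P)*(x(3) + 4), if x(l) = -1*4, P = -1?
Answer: 0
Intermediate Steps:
x(l) = -4
j(P)*(x(3) + 4) = (5 - 1)**2*(-4 + 4) = 4**2*0 = 16*0 = 0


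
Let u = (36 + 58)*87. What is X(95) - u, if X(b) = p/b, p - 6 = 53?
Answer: -776851/95 ≈ -8177.4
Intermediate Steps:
p = 59 (p = 6 + 53 = 59)
X(b) = 59/b
u = 8178 (u = 94*87 = 8178)
X(95) - u = 59/95 - 1*8178 = 59*(1/95) - 8178 = 59/95 - 8178 = -776851/95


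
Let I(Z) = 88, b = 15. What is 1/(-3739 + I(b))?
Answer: -1/3651 ≈ -0.00027390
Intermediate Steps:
1/(-3739 + I(b)) = 1/(-3739 + 88) = 1/(-3651) = -1/3651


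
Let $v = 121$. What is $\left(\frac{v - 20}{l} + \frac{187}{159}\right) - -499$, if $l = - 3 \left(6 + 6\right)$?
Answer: $\frac{948983}{1908} \approx 497.37$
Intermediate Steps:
$l = -36$ ($l = \left(-3\right) 12 = -36$)
$\left(\frac{v - 20}{l} + \frac{187}{159}\right) - -499 = \left(\frac{121 - 20}{-36} + \frac{187}{159}\right) - -499 = \left(\left(121 - 20\right) \left(- \frac{1}{36}\right) + 187 \cdot \frac{1}{159}\right) + 499 = \left(101 \left(- \frac{1}{36}\right) + \frac{187}{159}\right) + 499 = \left(- \frac{101}{36} + \frac{187}{159}\right) + 499 = - \frac{3109}{1908} + 499 = \frac{948983}{1908}$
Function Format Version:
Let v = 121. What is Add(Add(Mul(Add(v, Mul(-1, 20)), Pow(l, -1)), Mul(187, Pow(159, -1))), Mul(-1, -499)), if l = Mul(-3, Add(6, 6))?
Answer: Rational(948983, 1908) ≈ 497.37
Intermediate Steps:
l = -36 (l = Mul(-3, 12) = -36)
Add(Add(Mul(Add(v, Mul(-1, 20)), Pow(l, -1)), Mul(187, Pow(159, -1))), Mul(-1, -499)) = Add(Add(Mul(Add(121, Mul(-1, 20)), Pow(-36, -1)), Mul(187, Pow(159, -1))), Mul(-1, -499)) = Add(Add(Mul(Add(121, -20), Rational(-1, 36)), Mul(187, Rational(1, 159))), 499) = Add(Add(Mul(101, Rational(-1, 36)), Rational(187, 159)), 499) = Add(Add(Rational(-101, 36), Rational(187, 159)), 499) = Add(Rational(-3109, 1908), 499) = Rational(948983, 1908)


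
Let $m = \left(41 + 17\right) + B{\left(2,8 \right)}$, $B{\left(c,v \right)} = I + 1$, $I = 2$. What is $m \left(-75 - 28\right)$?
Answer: $-6283$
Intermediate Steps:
$B{\left(c,v \right)} = 3$ ($B{\left(c,v \right)} = 2 + 1 = 3$)
$m = 61$ ($m = \left(41 + 17\right) + 3 = 58 + 3 = 61$)
$m \left(-75 - 28\right) = 61 \left(-75 - 28\right) = 61 \left(-103\right) = -6283$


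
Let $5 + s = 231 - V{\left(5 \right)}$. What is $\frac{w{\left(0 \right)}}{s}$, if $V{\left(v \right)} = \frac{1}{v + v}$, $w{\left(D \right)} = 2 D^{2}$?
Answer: $0$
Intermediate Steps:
$V{\left(v \right)} = \frac{1}{2 v}$
$s = \frac{2259}{10}$ ($s = -5 + \left(231 - \frac{1}{2 \cdot 5}\right) = -5 + \left(231 - \frac{1}{2} \cdot \frac{1}{5}\right) = -5 + \left(231 - \frac{1}{10}\right) = -5 + \frac{2309}{10} = \frac{2259}{10} \approx 225.9$)
$\frac{w{\left(0 \right)}}{s} = \frac{2 \cdot 0^{2}}{\frac{2259}{10}} = 2 \cdot 0 \cdot \frac{10}{2259} = 0 \cdot \frac{10}{2259} = 0$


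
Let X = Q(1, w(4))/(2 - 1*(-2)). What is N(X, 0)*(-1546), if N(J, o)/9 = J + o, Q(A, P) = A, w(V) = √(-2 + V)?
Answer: -6957/2 ≈ -3478.5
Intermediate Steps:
X = ¼ (X = 1/(2 - 1*(-2)) = 1/(2 + 2) = 1/4 = 1*(¼) = ¼ ≈ 0.25000)
N(J, o) = 9*J + 9*o (N(J, o) = 9*(J + o) = 9*J + 9*o)
N(X, 0)*(-1546) = (9*(¼) + 9*0)*(-1546) = (9/4 + 0)*(-1546) = (9/4)*(-1546) = -6957/2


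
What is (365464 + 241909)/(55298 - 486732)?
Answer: -607373/431434 ≈ -1.4078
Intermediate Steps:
(365464 + 241909)/(55298 - 486732) = 607373/(-431434) = 607373*(-1/431434) = -607373/431434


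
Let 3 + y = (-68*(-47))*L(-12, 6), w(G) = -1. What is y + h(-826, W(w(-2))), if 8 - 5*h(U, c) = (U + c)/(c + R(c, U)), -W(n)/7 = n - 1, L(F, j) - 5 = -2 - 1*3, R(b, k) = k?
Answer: -8/5 ≈ -1.6000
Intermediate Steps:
L(F, j) = 0 (L(F, j) = 5 + (-2 - 1*3) = 5 + (-2 - 3) = 5 - 5 = 0)
W(n) = 7 - 7*n (W(n) = -7*(n - 1) = -7*(-1 + n) = 7 - 7*n)
h(U, c) = 7/5 (h(U, c) = 8/5 - (U + c)/(5*(c + U)) = 8/5 - (U + c)/(5*(U + c)) = 8/5 - ⅕*1 = 8/5 - ⅕ = 7/5)
y = -3 (y = -3 - 68*(-47)*0 = -3 + 3196*0 = -3 + 0 = -3)
y + h(-826, W(w(-2))) = -3 + 7/5 = -8/5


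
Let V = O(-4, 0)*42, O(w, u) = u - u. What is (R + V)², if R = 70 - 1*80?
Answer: 100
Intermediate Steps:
R = -10 (R = 70 - 80 = -10)
O(w, u) = 0
V = 0 (V = 0*42 = 0)
(R + V)² = (-10 + 0)² = (-10)² = 100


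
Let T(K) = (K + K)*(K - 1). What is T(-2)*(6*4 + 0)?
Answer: 288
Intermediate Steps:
T(K) = 2*K*(-1 + K) (T(K) = (2*K)*(-1 + K) = 2*K*(-1 + K))
T(-2)*(6*4 + 0) = (2*(-2)*(-1 - 2))*(6*4 + 0) = (2*(-2)*(-3))*(24 + 0) = 12*24 = 288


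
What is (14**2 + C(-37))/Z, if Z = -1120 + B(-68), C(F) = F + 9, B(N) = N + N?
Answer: -21/157 ≈ -0.13376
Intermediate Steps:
B(N) = 2*N
C(F) = 9 + F
Z = -1256 (Z = -1120 + 2*(-68) = -1120 - 136 = -1256)
(14**2 + C(-37))/Z = (14**2 + (9 - 37))/(-1256) = (196 - 28)*(-1/1256) = 168*(-1/1256) = -21/157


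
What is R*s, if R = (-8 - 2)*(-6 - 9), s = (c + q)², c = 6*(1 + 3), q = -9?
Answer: 33750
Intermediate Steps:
c = 24 (c = 6*4 = 24)
s = 225 (s = (24 - 9)² = 15² = 225)
R = 150 (R = -10*(-15) = 150)
R*s = 150*225 = 33750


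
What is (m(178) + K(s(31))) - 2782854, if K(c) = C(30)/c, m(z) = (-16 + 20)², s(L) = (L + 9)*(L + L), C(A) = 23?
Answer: -6901438217/2480 ≈ -2.7828e+6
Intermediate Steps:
s(L) = 2*L*(9 + L) (s(L) = (9 + L)*(2*L) = 2*L*(9 + L))
m(z) = 16 (m(z) = 4² = 16)
K(c) = 23/c
(m(178) + K(s(31))) - 2782854 = (16 + 23/((2*31*(9 + 31)))) - 2782854 = (16 + 23/((2*31*40))) - 2782854 = (16 + 23/2480) - 2782854 = 39703/2480 - 2782854 = -6901438217/2480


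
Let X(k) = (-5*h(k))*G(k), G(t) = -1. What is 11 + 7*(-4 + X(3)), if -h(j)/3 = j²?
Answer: -962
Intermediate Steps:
h(j) = -3*j²
X(k) = -15*k² (X(k) = -(-15)*k²*(-1) = (15*k²)*(-1) = -15*k²)
11 + 7*(-4 + X(3)) = 11 + 7*(-4 - 15*3²) = 11 + 7*(-4 - 15*9) = 11 + 7*(-4 - 135) = 11 + 7*(-139) = 11 - 973 = -962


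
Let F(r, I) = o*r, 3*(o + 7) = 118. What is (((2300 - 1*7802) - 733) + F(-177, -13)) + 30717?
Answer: 18759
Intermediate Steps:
o = 97/3 (o = -7 + (⅓)*118 = -7 + 118/3 = 97/3 ≈ 32.333)
F(r, I) = 97*r/3
(((2300 - 1*7802) - 733) + F(-177, -13)) + 30717 = (((2300 - 1*7802) - 733) + (97/3)*(-177)) + 30717 = (((2300 - 7802) - 733) - 5723) + 30717 = ((-5502 - 733) - 5723) + 30717 = (-6235 - 5723) + 30717 = -11958 + 30717 = 18759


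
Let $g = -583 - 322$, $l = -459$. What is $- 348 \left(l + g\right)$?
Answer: $474672$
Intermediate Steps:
$g = -905$
$- 348 \left(l + g\right) = - 348 \left(-459 - 905\right) = \left(-348\right) \left(-1364\right) = 474672$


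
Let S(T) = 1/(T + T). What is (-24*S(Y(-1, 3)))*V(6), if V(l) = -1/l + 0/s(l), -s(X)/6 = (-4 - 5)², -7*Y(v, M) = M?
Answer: -14/3 ≈ -4.6667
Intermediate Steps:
Y(v, M) = -M/7
s(X) = -486 (s(X) = -6*(-4 - 5)² = -6*(-9)² = -6*81 = -486)
S(T) = 1/(2*T)
V(l) = -1/l (V(l) = -1/l + 0/(-486) = -1/l + 0*(-1/486) = -1/l + 0 = -1/l)
(-24*S(Y(-1, 3)))*V(6) = (-12/((-⅐*3)))*(-1/6) = (-12/(-3/7))*(-1*⅙) = -12*(-7)/3*(-⅙) = -24*(-7/6)*(-⅙) = 28*(-⅙) = -14/3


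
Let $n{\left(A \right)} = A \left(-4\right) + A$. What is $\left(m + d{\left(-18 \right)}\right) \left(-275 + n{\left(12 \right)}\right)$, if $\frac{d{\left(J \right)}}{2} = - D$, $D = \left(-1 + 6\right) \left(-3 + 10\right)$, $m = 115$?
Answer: $-13995$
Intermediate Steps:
$D = 35$ ($D = 5 \cdot 7 = 35$)
$n{\left(A \right)} = - 3 A$ ($n{\left(A \right)} = - 4 A + A = - 3 A$)
$d{\left(J \right)} = -70$ ($d{\left(J \right)} = 2 \left(\left(-1\right) 35\right) = 2 \left(-35\right) = -70$)
$\left(m + d{\left(-18 \right)}\right) \left(-275 + n{\left(12 \right)}\right) = \left(115 - 70\right) \left(-275 - 36\right) = 45 \left(-275 - 36\right) = 45 \left(-311\right) = -13995$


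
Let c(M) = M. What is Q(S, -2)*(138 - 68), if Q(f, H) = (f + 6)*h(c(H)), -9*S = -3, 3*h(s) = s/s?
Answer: 1330/9 ≈ 147.78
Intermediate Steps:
h(s) = 1/3 (h(s) = (s/s)/3 = (1/3)*1 = 1/3)
S = 1/3 (S = -1/9*(-3) = 1/3 ≈ 0.33333)
Q(f, H) = 2 + f/3 (Q(f, H) = (f + 6)*(1/3) = (6 + f)*(1/3) = 2 + f/3)
Q(S, -2)*(138 - 68) = (2 + (1/3)*(1/3))*(138 - 68) = (2 + 1/9)*70 = (19/9)*70 = 1330/9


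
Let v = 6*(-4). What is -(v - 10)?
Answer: 34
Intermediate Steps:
v = -24
-(v - 10) = -(-24 - 10) = -1*(-34) = 34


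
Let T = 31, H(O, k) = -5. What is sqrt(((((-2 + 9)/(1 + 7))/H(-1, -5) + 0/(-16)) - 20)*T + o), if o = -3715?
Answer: I*sqrt(1736170)/20 ≈ 65.882*I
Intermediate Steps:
sqrt(((((-2 + 9)/(1 + 7))/H(-1, -5) + 0/(-16)) - 20)*T + o) = sqrt(((((-2 + 9)/(1 + 7))/(-5) + 0/(-16)) - 20)*31 - 3715) = sqrt((((7/8)*(-1/5) + 0*(-1/16)) - 20)*31 - 3715) = sqrt((((7*(1/8))*(-1/5) + 0) - 20)*31 - 3715) = sqrt((((7/8)*(-1/5) + 0) - 20)*31 - 3715) = sqrt(((-7/40 + 0) - 20)*31 - 3715) = sqrt((-7/40 - 20)*31 - 3715) = sqrt(-807/40*31 - 3715) = sqrt(-25017/40 - 3715) = sqrt(-173617/40) = I*sqrt(1736170)/20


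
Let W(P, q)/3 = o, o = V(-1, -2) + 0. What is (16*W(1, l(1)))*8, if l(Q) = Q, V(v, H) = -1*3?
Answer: -1152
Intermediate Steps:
V(v, H) = -3
o = -3 (o = -3 + 0 = -3)
W(P, q) = -9 (W(P, q) = 3*(-3) = -9)
(16*W(1, l(1)))*8 = (16*(-9))*8 = -144*8 = -1152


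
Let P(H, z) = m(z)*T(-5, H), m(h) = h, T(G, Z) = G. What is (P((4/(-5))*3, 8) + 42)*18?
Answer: 36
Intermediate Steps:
P(H, z) = -5*z (P(H, z) = z*(-5) = -5*z)
(P((4/(-5))*3, 8) + 42)*18 = (-5*8 + 42)*18 = (-40 + 42)*18 = 2*18 = 36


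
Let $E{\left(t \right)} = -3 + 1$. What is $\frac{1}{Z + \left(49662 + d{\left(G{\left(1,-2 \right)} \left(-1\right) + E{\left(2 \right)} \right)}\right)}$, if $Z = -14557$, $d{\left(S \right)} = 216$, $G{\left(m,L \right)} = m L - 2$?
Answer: $\frac{1}{35321} \approx 2.8312 \cdot 10^{-5}$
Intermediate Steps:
$G{\left(m,L \right)} = -2 + L m$ ($G{\left(m,L \right)} = L m - 2 = -2 + L m$)
$E{\left(t \right)} = -2$
$\frac{1}{Z + \left(49662 + d{\left(G{\left(1,-2 \right)} \left(-1\right) + E{\left(2 \right)} \right)}\right)} = \frac{1}{-14557 + \left(49662 + 216\right)} = \frac{1}{-14557 + 49878} = \frac{1}{35321}$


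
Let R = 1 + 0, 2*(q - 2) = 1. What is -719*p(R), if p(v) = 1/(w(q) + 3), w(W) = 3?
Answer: -719/6 ≈ -119.83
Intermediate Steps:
q = 5/2 (q = 2 + (1/2)*1 = 2 + 1/2 = 5/2 ≈ 2.5000)
R = 1
p(v) = 1/6 (p(v) = 1/(3 + 3) = 1/6)
-719*p(R) = -719/6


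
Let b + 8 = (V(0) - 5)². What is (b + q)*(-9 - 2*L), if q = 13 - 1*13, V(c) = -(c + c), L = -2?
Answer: -85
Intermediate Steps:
V(c) = -2*c
q = 0 (q = 13 - 13 = 0)
b = 17 (b = -8 + (-2*0 - 5)² = -8 + (0 - 5)² = -8 + (-5)² = -8 + 25 = 17)
(b + q)*(-9 - 2*L) = (17 + 0)*(-9 - 2*(-2)) = 17*(-9 + 4) = 17*(-5) = -85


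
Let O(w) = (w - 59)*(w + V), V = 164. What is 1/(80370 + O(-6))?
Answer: 1/70100 ≈ 1.4265e-5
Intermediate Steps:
O(w) = (-59 + w)*(164 + w) (O(w) = (w - 59)*(w + 164) = (-59 + w)*(164 + w))
1/(80370 + O(-6)) = 1/(80370 + (-9676 + (-6)² + 105*(-6))) = 1/(80370 + (-9676 + 36 - 630)) = 1/(80370 - 10270) = 1/70100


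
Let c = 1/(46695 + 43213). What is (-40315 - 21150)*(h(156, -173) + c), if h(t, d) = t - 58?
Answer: -28503536475/4732 ≈ -6.0236e+6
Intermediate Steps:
h(t, d) = -58 + t
c = 1/89908 ≈ 1.1122e-5
(-40315 - 21150)*(h(156, -173) + c) = (-40315 - 21150)*((-58 + 156) + 1/89908) = -61465*(98 + 1/89908) = -61465*8810985/89908 = -28503536475/4732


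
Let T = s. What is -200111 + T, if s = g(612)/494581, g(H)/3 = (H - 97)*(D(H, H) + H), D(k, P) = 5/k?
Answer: -20189911199429/100894524 ≈ -2.0011e+5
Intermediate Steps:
g(H) = 3*(-97 + H)*(H + 5/H) (g(H) = 3*((H - 97)*(5/H + H)) = 3*((-97 + H)*(H + 5/H)) = 3*(-97 + H)*(H + 5/H))
s = 192892735/100894524 (s = (15 - 1455/612 - 291*612 + 3*612²)/494581 = (15 - 1455*1/612 - 178092 + 3*374544)*(1/494581) = (15 - 485/204 - 178092 + 1123632)*(1/494581) = (192892735/204)*(1/494581) = 192892735/100894524 ≈ 1.9118)
T = 192892735/100894524 ≈ 1.9118
-200111 + T = -200111 + 192892735/100894524 = -20189911199429/100894524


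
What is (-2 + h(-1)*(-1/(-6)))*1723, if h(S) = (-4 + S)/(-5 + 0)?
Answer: -18953/6 ≈ -3158.8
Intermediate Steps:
h(S) = ⅘ - S/5 (h(S) = (-4 + S)/(-5) = (-4 + S)*(-⅕) = ⅘ - S/5)
(-2 + h(-1)*(-1/(-6)))*1723 = (-2 + (⅘ - ⅕*(-1))*(-1/(-6)))*1723 = (-2 + (⅘ + ⅕)*(-1*(-⅙)))*1723 = (-2 + 1*(⅙))*1723 = (-2 + ⅙)*1723 = -11/6*1723 = -18953/6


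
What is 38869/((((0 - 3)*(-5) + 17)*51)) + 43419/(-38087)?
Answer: 1409543795/62157984 ≈ 22.677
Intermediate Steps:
38869/((((0 - 3)*(-5) + 17)*51)) + 43419/(-38087) = 38869/(((-3*(-5) + 17)*51)) + 43419*(-1/38087) = 38869/(((15 + 17)*51)) - 43419/38087 = 38869/((32*51)) - 43419/38087 = 38869/1632 - 43419/38087 = 1409543795/62157984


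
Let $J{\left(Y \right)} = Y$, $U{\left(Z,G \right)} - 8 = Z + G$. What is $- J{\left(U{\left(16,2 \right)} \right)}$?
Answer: $-26$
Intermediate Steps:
$U{\left(Z,G \right)} = 8 + G + Z$ ($U{\left(Z,G \right)} = 8 + \left(Z + G\right) = 8 + \left(G + Z\right) = 8 + G + Z$)
$- J{\left(U{\left(16,2 \right)} \right)} = - (8 + 2 + 16) = \left(-1\right) 26 = -26$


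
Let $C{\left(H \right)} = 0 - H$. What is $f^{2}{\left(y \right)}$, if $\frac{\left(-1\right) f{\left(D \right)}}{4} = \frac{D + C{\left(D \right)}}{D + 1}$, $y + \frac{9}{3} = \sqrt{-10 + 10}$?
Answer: $0$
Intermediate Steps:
$C{\left(H \right)} = - H$
$y = -3$ ($y = -3 + \sqrt{-10 + 10} = -3 + \sqrt{0} = -3 + 0 = -3$)
$f{\left(D \right)} = 0$ ($f{\left(D \right)} = - 4 \frac{D - D}{D + 1} = - 4 \frac{0}{1 + D} = \left(-4\right) 0 = 0$)
$f^{2}{\left(y \right)} = 0^{2} = 0$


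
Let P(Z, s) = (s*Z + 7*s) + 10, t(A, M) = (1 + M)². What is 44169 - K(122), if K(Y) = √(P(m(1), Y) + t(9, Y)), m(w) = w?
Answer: 44169 - √16115 ≈ 44042.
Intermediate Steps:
P(Z, s) = 10 + 7*s + Z*s (P(Z, s) = (Z*s + 7*s) + 10 = (7*s + Z*s) + 10 = 10 + 7*s + Z*s)
K(Y) = √(10 + (1 + Y)² + 8*Y) (K(Y) = √((10 + 7*Y + 1*Y) + (1 + Y)²) = √((10 + 7*Y + Y) + (1 + Y)²) = √((10 + 8*Y) + (1 + Y)²) = √(10 + (1 + Y)² + 8*Y))
44169 - K(122) = 44169 - √(11 + 122² + 10*122) = 44169 - √(11 + 14884 + 1220) = 44169 - √16115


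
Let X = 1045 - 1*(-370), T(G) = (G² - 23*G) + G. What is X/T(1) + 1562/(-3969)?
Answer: -268997/3969 ≈ -67.775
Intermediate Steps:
T(G) = G² - 22*G
X = 1415 (X = 1045 + 370 = 1415)
X/T(1) + 1562/(-3969) = 1415/((1*(-22 + 1))) + 1562/(-3969) = 1415/((1*(-21))) + 1562*(-1/3969) = 1415/(-21) - 1562/3969 = 1415*(-1/21) - 1562/3969 = -1415/21 - 1562/3969 = -268997/3969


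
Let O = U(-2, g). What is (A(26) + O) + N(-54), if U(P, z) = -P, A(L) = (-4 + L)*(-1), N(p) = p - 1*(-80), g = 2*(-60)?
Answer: 6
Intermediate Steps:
g = -120
N(p) = 80 + p (N(p) = p + 80 = 80 + p)
A(L) = 4 - L
O = 2 (O = -1*(-2) = 2)
(A(26) + O) + N(-54) = ((4 - 1*26) + 2) + (80 - 54) = ((4 - 26) + 2) + 26 = (-22 + 2) + 26 = -20 + 26 = 6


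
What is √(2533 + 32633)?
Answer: √35166 ≈ 187.53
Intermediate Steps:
√(2533 + 32633) = √35166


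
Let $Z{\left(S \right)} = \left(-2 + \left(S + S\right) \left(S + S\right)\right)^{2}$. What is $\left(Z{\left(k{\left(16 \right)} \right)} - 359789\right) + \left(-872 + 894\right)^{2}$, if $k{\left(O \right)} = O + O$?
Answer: $16401531$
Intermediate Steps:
$k{\left(O \right)} = 2 O$
$Z{\left(S \right)} = \left(-2 + 4 S^{2}\right)^{2}$ ($Z{\left(S \right)} = \left(-2 + 2 S 2 S\right)^{2} = \left(-2 + 4 S^{2}\right)^{2}$)
$\left(Z{\left(k{\left(16 \right)} \right)} - 359789\right) + \left(-872 + 894\right)^{2} = \left(4 \left(-1 + 2 \left(2 \cdot 16\right)^{2}\right)^{2} - 359789\right) + \left(-872 + 894\right)^{2} = \left(4 \left(-1 + 2 \cdot 32^{2}\right)^{2} - 359789\right) + 22^{2} = \left(4 \left(-1 + 2 \cdot 1024\right)^{2} - 359789\right) + 484 = \left(4 \left(-1 + 2048\right)^{2} - 359789\right) + 484 = \left(4 \cdot 2047^{2} - 359789\right) + 484 = \left(4 \cdot 4190209 - 359789\right) + 484 = \left(16760836 - 359789\right) + 484 = 16401047 + 484 = 16401531$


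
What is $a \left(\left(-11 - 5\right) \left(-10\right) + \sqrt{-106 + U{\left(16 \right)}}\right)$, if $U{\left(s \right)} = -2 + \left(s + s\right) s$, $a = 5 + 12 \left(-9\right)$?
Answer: $-16480 - 206 \sqrt{101} \approx -18550.0$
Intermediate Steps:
$a = -103$ ($a = 5 - 108 = -103$)
$U{\left(s \right)} = -2 + 2 s^{2}$ ($U{\left(s \right)} = -2 + 2 s s = -2 + 2 s^{2}$)
$a \left(\left(-11 - 5\right) \left(-10\right) + \sqrt{-106 + U{\left(16 \right)}}\right) = - 103 \left(\left(-11 - 5\right) \left(-10\right) + \sqrt{-106 - \left(2 - 2 \cdot 16^{2}\right)}\right) = - 103 \left(\left(-16\right) \left(-10\right) + \sqrt{-106 + \left(-2 + 2 \cdot 256\right)}\right) = - 103 \left(160 + \sqrt{-106 + \left(-2 + 512\right)}\right) = - 103 \left(160 + \sqrt{-106 + 510}\right) = - 103 \left(160 + \sqrt{404}\right) = - 103 \left(160 + 2 \sqrt{101}\right) = -16480 - 206 \sqrt{101}$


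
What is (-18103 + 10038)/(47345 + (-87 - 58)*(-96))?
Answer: -1613/12253 ≈ -0.13164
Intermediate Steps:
(-18103 + 10038)/(47345 + (-87 - 58)*(-96)) = -8065/(47345 - 145*(-96)) = -8065/(47345 + 13920) = -8065/61265 = -8065*1/61265 = -1613/12253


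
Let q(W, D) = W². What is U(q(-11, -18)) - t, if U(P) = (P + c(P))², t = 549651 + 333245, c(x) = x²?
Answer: 217033748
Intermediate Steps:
t = 882896
U(P) = (P + P²)²
U(q(-11, -18)) - t = ((-11)²)²*(1 + (-11)²)² - 1*882896 = 121²*(1 + 121)² - 882896 = 14641*122² - 882896 = 14641*14884 - 882896 = 217916644 - 882896 = 217033748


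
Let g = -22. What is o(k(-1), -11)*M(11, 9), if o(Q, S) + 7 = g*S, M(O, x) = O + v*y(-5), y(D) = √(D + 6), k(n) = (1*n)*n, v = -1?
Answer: 2350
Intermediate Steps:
k(n) = n² (k(n) = n*n = n²)
y(D) = √(6 + D)
M(O, x) = -1 + O (M(O, x) = O - √(6 - 5) = O - √1 = O - 1*1 = O - 1 = -1 + O)
o(Q, S) = -7 - 22*S
o(k(-1), -11)*M(11, 9) = (-7 - 22*(-11))*(-1 + 11) = (-7 + 242)*10 = 235*10 = 2350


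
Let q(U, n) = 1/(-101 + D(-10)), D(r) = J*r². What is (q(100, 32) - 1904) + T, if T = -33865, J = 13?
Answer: -42887030/1199 ≈ -35769.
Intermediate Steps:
D(r) = 13*r²
q(U, n) = 1/1199 (q(U, n) = 1/(-101 + 13*(-10)²) = 1/(-101 + 13*100) = 1/(-101 + 1300) = 1/1199)
(q(100, 32) - 1904) + T = (1/1199 - 1904) - 33865 = -2282895/1199 - 33865 = -42887030/1199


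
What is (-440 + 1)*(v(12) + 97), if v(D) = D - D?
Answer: -42583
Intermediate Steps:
v(D) = 0
(-440 + 1)*(v(12) + 97) = (-440 + 1)*(0 + 97) = -439*97 = -42583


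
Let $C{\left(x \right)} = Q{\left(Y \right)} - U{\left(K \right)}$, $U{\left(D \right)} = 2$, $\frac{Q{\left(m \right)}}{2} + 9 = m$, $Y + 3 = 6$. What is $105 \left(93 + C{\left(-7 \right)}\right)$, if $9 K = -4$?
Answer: $8295$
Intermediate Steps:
$Y = 3$ ($Y = -3 + 6 = 3$)
$Q{\left(m \right)} = -18 + 2 m$
$K = - \frac{4}{9}$ ($K = \frac{1}{9} \left(-4\right) = - \frac{4}{9} \approx -0.44444$)
$C{\left(x \right)} = -14$ ($C{\left(x \right)} = \left(-18 + 2 \cdot 3\right) - 2 = \left(-18 + 6\right) - 2 = -12 - 2 = -14$)
$105 \left(93 + C{\left(-7 \right)}\right) = 105 \left(93 - 14\right) = 105 \cdot 79 = 8295$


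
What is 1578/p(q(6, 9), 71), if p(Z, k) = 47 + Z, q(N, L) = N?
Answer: 1578/53 ≈ 29.774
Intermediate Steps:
1578/p(q(6, 9), 71) = 1578/(47 + 6) = 1578/53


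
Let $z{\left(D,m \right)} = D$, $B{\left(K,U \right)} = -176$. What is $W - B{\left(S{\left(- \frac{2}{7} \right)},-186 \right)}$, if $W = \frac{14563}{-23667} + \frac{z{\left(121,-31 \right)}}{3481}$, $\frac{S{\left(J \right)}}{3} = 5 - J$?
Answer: $\frac{14451899456}{82384827} \approx 175.42$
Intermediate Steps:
$S{\left(J \right)} = 15 - 3 J$ ($S{\left(J \right)} = 3 \left(5 - J\right) = 15 - 3 J$)
$W = - \frac{47830096}{82384827}$ ($W = \frac{14563}{-23667} + \frac{121}{3481} = 14563 \left(- \frac{1}{23667}\right) + 121 \cdot \frac{1}{3481} = - \frac{14563}{23667} + \frac{121}{3481} = - \frac{47830096}{82384827} \approx -0.58057$)
$W - B{\left(S{\left(- \frac{2}{7} \right)},-186 \right)} = - \frac{47830096}{82384827} - -176 = - \frac{47830096}{82384827} + 176 = \frac{14451899456}{82384827}$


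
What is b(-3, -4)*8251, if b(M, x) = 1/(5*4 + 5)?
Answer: 8251/25 ≈ 330.04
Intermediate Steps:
b(M, x) = 1/25 (b(M, x) = 1/(20 + 5) = 1/25)
b(-3, -4)*8251 = (1/25)*8251 = 8251/25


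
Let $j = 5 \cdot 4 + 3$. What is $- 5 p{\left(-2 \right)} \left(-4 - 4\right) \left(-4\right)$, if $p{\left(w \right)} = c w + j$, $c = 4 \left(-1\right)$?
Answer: $-4960$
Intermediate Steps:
$c = -4$
$j = 23$ ($j = 20 + 3 = 23$)
$p{\left(w \right)} = 23 - 4 w$ ($p{\left(w \right)} = - 4 w + 23 = 23 - 4 w$)
$- 5 p{\left(-2 \right)} \left(-4 - 4\right) \left(-4\right) = - 5 \left(23 - -8\right) \left(-4 - 4\right) \left(-4\right) = - 5 \left(23 + 8\right) \left(\left(-8\right) \left(-4\right)\right) = \left(-5\right) 31 \cdot 32 = \left(-155\right) 32 = -4960$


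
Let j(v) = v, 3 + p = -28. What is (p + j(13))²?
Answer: 324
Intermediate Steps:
p = -31 (p = -3 - 28 = -31)
(p + j(13))² = (-31 + 13)² = (-18)² = 324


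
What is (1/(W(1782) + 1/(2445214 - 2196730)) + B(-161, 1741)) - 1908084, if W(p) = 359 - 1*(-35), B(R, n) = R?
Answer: -186822331788281/97902697 ≈ -1.9082e+6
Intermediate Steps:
W(p) = 394 (W(p) = 359 + 35 = 394)
(1/(W(1782) + 1/(2445214 - 2196730)) + B(-161, 1741)) - 1908084 = (1/(394 + 1/(2445214 - 2196730)) - 161) - 1908084 = (1/(394 + 1/248484) - 161) - 1908084 = (1/(97902697/248484) - 161) - 1908084 = (248484/97902697 - 161) - 1908084 = -15762085733/97902697 - 1908084 = -186822331788281/97902697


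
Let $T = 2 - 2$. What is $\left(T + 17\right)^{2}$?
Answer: $289$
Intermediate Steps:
$T = 0$ ($T = 2 - 2 = 0$)
$\left(T + 17\right)^{2} = \left(0 + 17\right)^{2} = 17^{2} = 289$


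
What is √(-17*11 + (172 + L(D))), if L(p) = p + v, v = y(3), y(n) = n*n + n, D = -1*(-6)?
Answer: √3 ≈ 1.7320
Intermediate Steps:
D = 6
y(n) = n + n² (y(n) = n² + n = n + n²)
v = 12 (v = 3*(1 + 3) = 3*4 = 12)
L(p) = 12 + p (L(p) = p + 12 = 12 + p)
√(-17*11 + (172 + L(D))) = √(-17*11 + (172 + (12 + 6))) = √(-187 + (172 + 18)) = √(-187 + 190) = √3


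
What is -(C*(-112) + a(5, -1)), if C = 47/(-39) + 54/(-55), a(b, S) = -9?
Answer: -506087/2145 ≈ -235.94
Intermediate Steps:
C = -4691/2145 (C = 47*(-1/39) + 54*(-1/55) = -47/39 - 54/55 = -4691/2145 ≈ -2.1869)
-(C*(-112) + a(5, -1)) = -(-4691/2145*(-112) - 9) = -(525392/2145 - 9) = -1*506087/2145 = -506087/2145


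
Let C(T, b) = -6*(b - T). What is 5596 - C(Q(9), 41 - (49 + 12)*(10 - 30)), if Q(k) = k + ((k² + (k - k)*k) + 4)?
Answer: 12598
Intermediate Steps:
Q(k) = 4 + k + k² (Q(k) = k + ((k² + 0*k) + 4) = k + ((k² + 0) + 4) = k + (k² + 4) = k + (4 + k²) = 4 + k + k²)
C(T, b) = -6*b + 6*T
5596 - C(Q(9), 41 - (49 + 12)*(10 - 30)) = 5596 - (-6*(41 - (49 + 12)*(10 - 30)) + 6*(4 + 9 + 9²)) = 5596 - (-6*(41 - 61*(-20)) + 6*(4 + 9 + 81)) = 5596 - (-6*(41 - 1*(-1220)) + 6*94) = 5596 - (-6*(41 + 1220) + 564) = 5596 - (-6*1261 + 564) = 5596 - (-7566 + 564) = 5596 - 1*(-7002) = 5596 + 7002 = 12598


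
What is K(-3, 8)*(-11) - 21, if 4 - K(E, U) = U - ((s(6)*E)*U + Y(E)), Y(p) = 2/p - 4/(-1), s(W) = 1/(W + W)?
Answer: 25/3 ≈ 8.3333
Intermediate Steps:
s(W) = 1/(2*W)
Y(p) = 4 + 2/p (Y(p) = 2/p - 4*(-1) = 2/p + 4 = 4 + 2/p)
K(E, U) = 8 - U + 2/E + E*U/12 (K(E, U) = 4 - (U - ((((½)/6)*E)*U + (4 + 2/E))) = 4 - (U - ((((½)*(⅙))*E)*U + (4 + 2/E))) = 4 - (U - ((E/12)*U + (4 + 2/E))) = 4 - (U - (E*U/12 + (4 + 2/E))) = 4 - (U - (4 + 2/E + E*U/12)) = 4 - (U + (-4 - 2/E - E*U/12)) = 4 - (-4 + U - 2/E - E*U/12) = 4 + (4 - U + 2/E + E*U/12) = 8 - U + 2/E + E*U/12)
K(-3, 8)*(-11) - 21 = (8 - 1*8 + 2/(-3) + (1/12)*(-3)*8)*(-11) - 21 = (8 - 8 + 2*(-⅓) - 2)*(-11) - 21 = (8 - 8 - ⅔ - 2)*(-11) - 21 = -8/3*(-11) - 21 = 88/3 - 21 = 25/3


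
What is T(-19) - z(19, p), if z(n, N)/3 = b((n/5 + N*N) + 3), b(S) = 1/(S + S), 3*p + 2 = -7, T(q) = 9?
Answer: 1407/158 ≈ 8.9051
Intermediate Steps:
p = -3 (p = -⅔ + (⅓)*(-7) = -⅔ - 7/3 = -3)
b(S) = 1/(2*S)
z(n, N) = 3/(2*(3 + N² + n/5)) (z(n, N) = 3*(1/(2*((n/5 + N*N) + 3))) = 3*(1/(2*((n/5 + N²) + 3))) = 3*(1/(2*((N² + n/5) + 3))) = 3*(1/(2*(3 + N² + n/5))) = 3/(2*(3 + N² + n/5)))
T(-19) - z(19, p) = 9 - 15/(2*(15 + 19 + 5*(-3)²)) = 9 - 15/(2*(15 + 19 + 5*9)) = 9 - 15/(2*(15 + 19 + 45)) = 9 - 15/(2*79) = 9 - 1*15/158 = 9 - 15/158 = 1407/158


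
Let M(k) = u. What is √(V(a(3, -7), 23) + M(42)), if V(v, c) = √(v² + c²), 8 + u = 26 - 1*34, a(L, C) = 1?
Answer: √(-16 + √530) ≈ 2.6499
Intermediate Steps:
u = -16 (u = -8 + (26 - 1*34) = -8 + (26 - 34) = -8 - 8 = -16)
M(k) = -16
V(v, c) = √(c² + v²)
√(V(a(3, -7), 23) + M(42)) = √(√(23² + 1²) - 16) = √(√(529 + 1) - 16) = √(√530 - 16) = √(-16 + √530)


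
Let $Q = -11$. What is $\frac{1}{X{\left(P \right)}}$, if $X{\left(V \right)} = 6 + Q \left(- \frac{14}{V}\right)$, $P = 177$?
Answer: $\frac{177}{1216} \approx 0.14556$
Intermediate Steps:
$X{\left(V \right)} = 6 + \frac{154}{V}$ ($X{\left(V \right)} = 6 - 11 \left(- \frac{14}{V}\right) = 6 + \frac{154}{V}$)
$\frac{1}{X{\left(P \right)}} = \frac{1}{6 + \frac{154}{177}} = \frac{1}{\frac{1216}{177}} = \frac{177}{1216}$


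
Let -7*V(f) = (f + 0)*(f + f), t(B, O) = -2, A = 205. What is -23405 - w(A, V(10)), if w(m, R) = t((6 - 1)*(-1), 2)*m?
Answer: -22995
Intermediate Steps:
V(f) = -2*f**2/7 (V(f) = -(f + 0)*(f + f)/7 = -f*2*f/7 = -2*f**2/7)
w(m, R) = -2*m
-23405 - w(A, V(10)) = -23405 - (-2)*205 = -23405 - 1*(-410) = -23405 + 410 = -22995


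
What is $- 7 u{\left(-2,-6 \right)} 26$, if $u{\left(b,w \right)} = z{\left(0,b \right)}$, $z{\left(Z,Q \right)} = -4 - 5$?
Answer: $1638$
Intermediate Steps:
$z{\left(Z,Q \right)} = -9$ ($z{\left(Z,Q \right)} = -4 - 5 = -9$)
$u{\left(b,w \right)} = -9$
$- 7 u{\left(-2,-6 \right)} 26 = \left(-7\right) \left(-9\right) 26 = 63 \cdot 26 = 1638$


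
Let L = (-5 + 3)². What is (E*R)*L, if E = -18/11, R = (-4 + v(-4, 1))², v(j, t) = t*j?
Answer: -4608/11 ≈ -418.91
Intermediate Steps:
v(j, t) = j*t
R = 64 (R = (-4 - 4*1)² = (-4 - 4)² = (-8)² = 64)
E = -18/11 (E = -18*1/11 = -18/11 ≈ -1.6364)
L = 4 (L = (-2)² = 4)
(E*R)*L = -18/11*64*4 = -1152/11*4 = -4608/11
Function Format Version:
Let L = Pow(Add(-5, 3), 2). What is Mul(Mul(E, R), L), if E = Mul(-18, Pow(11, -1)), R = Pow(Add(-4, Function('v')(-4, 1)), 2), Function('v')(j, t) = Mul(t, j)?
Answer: Rational(-4608, 11) ≈ -418.91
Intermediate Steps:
Function('v')(j, t) = Mul(j, t)
R = 64 (R = Pow(Add(-4, Mul(-4, 1)), 2) = Pow(Add(-4, -4), 2) = Pow(-8, 2) = 64)
E = Rational(-18, 11) (E = Mul(-18, Rational(1, 11)) = Rational(-18, 11) ≈ -1.6364)
L = 4 (L = Pow(-2, 2) = 4)
Mul(Mul(E, R), L) = Mul(Mul(Rational(-18, 11), 64), 4) = Mul(Rational(-1152, 11), 4) = Rational(-4608, 11)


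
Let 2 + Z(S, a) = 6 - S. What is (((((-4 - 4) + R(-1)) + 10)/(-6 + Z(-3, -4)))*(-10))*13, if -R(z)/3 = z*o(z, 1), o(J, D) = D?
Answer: -650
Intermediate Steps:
Z(S, a) = 4 - S (Z(S, a) = -2 + (6 - S) = 4 - S)
R(z) = -3*z
(((((-4 - 4) + R(-1)) + 10)/(-6 + Z(-3, -4)))*(-10))*13 = (((((-4 - 4) - 3*(-1)) + 10)/(-6 + (4 - 1*(-3))))*(-10))*13 = ((((-8 + 3) + 10)/(-6 + (4 + 3)))*(-10))*13 = (((-5 + 10)/(-6 + 7))*(-10))*13 = ((5/1)*(-10))*13 = ((5*1)*(-10))*13 = (5*(-10))*13 = -50*13 = -650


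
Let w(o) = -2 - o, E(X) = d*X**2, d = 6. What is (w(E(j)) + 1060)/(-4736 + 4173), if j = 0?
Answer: -1058/563 ≈ -1.8792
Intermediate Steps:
E(X) = 6*X**2
(w(E(j)) + 1060)/(-4736 + 4173) = ((-2 - 6*0**2) + 1060)/(-4736 + 4173) = ((-2 - 6*0) + 1060)/(-563) = ((-2 - 1*0) + 1060)*(-1/563) = ((-2 + 0) + 1060)*(-1/563) = (-2 + 1060)*(-1/563) = 1058*(-1/563) = -1058/563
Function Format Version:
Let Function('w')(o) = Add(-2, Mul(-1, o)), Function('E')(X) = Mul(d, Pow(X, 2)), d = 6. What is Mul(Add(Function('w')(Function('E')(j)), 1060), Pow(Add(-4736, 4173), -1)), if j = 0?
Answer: Rational(-1058, 563) ≈ -1.8792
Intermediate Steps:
Function('E')(X) = Mul(6, Pow(X, 2))
Mul(Add(Function('w')(Function('E')(j)), 1060), Pow(Add(-4736, 4173), -1)) = Mul(Add(Add(-2, Mul(-1, Mul(6, Pow(0, 2)))), 1060), Pow(Add(-4736, 4173), -1)) = Mul(Add(Add(-2, Mul(-1, Mul(6, 0))), 1060), Pow(-563, -1)) = Mul(Add(Add(-2, Mul(-1, 0)), 1060), Rational(-1, 563)) = Mul(Add(Add(-2, 0), 1060), Rational(-1, 563)) = Mul(Add(-2, 1060), Rational(-1, 563)) = Mul(1058, Rational(-1, 563)) = Rational(-1058, 563)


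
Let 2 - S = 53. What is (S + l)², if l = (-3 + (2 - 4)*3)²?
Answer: 900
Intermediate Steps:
S = -51 (S = 2 - 1*53 = 2 - 53 = -51)
l = 81 (l = (-3 - 2*3)² = (-3 - 6)² = (-9)² = 81)
(S + l)² = (-51 + 81)² = 30² = 900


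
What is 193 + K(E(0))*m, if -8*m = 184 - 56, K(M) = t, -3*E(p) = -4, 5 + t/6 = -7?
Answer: 1345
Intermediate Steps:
t = -72 (t = -30 + 6*(-7) = -30 - 42 = -72)
E(p) = 4/3 (E(p) = -⅓*(-4) = 4/3)
K(M) = -72
m = -16 (m = -(184 - 56)/8 = -⅛*128 = -16)
193 + K(E(0))*m = 193 - 72*(-16) = 193 + 1152 = 1345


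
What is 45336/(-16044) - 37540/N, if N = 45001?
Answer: -220204758/60166337 ≈ -3.6599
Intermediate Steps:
45336/(-16044) - 37540/N = 45336/(-16044) - 37540/45001 = 45336*(-1/16044) - 37540*1/45001 = -3778/1337 - 37540/45001 = -220204758/60166337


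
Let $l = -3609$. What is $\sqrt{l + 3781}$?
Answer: $2 \sqrt{43} \approx 13.115$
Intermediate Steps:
$\sqrt{l + 3781} = \sqrt{-3609 + 3781} = \sqrt{172} = 2 \sqrt{43}$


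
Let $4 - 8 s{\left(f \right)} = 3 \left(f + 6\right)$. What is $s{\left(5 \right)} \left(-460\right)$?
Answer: $\frac{3335}{2} \approx 1667.5$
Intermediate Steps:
$s{\left(f \right)} = - \frac{7}{4} - \frac{3 f}{8}$ ($s{\left(f \right)} = \frac{1}{2} - \frac{3 \left(f + 6\right)}{8} = \frac{1}{2} - \frac{3 \left(6 + f\right)}{8} = \frac{1}{2} - \frac{18 + 3 f}{8} = \frac{1}{2} - \left(\frac{9}{4} + \frac{3 f}{8}\right) = - \frac{7}{4} - \frac{3 f}{8}$)
$s{\left(5 \right)} \left(-460\right) = \left(- \frac{7}{4} - \frac{15}{8}\right) \left(-460\right) = \left(- \frac{29}{8}\right) \left(-460\right) = \frac{3335}{2}$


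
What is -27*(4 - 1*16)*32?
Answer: 10368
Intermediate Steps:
-27*(4 - 1*16)*32 = -27*(4 - 16)*32 = -27*(-12)*32 = 324*32 = 10368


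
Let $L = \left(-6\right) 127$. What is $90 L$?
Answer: $-68580$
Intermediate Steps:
$L = -762$
$90 L = 90 \left(-762\right) = -68580$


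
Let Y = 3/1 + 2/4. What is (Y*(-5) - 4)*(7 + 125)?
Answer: -2838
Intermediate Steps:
Y = 7/2 (Y = 3*1 + 2*(1/4) = 3 + 1/2 = 7/2 ≈ 3.5000)
(Y*(-5) - 4)*(7 + 125) = ((7/2)*(-5) - 4)*(7 + 125) = (-35/2 - 4)*132 = -43/2*132 = -2838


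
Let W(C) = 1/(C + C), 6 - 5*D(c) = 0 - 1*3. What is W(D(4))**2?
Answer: 25/324 ≈ 0.077160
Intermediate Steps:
D(c) = 9/5 (D(c) = 6/5 - (0 - 1*3)/5 = 6/5 - (0 - 3)/5 = 6/5 - 1/5*(-3) = 6/5 + 3/5 = 9/5)
W(C) = 1/(2*C)
W(D(4))**2 = (1/(2*(9/5)))**2 = ((1/2)*(5/9))**2 = (5/18)**2 = 25/324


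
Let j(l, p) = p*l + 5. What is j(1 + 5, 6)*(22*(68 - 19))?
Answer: 44198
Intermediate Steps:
j(l, p) = 5 + l*p (j(l, p) = l*p + 5 = 5 + l*p)
j(1 + 5, 6)*(22*(68 - 19)) = (5 + (1 + 5)*6)*(22*(68 - 19)) = (5 + 6*6)*(22*49) = (5 + 36)*1078 = 41*1078 = 44198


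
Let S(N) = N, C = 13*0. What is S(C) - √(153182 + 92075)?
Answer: -√245257 ≈ -495.23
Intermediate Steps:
C = 0
S(C) - √(153182 + 92075) = 0 - √(153182 + 92075) = 0 - √245257 = -√245257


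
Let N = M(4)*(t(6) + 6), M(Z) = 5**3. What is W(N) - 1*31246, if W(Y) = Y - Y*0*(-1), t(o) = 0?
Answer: -30496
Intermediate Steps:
M(Z) = 125
N = 750 (N = 125*(0 + 6) = 125*6 = 750)
W(Y) = Y (W(Y) = Y - 0*(-1) = Y - 1*0 = Y + 0 = Y)
W(N) - 1*31246 = 750 - 1*31246 = 750 - 31246 = -30496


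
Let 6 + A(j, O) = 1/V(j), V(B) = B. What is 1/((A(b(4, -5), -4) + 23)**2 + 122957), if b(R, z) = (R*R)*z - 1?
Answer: 6561/808614253 ≈ 8.1139e-6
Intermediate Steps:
b(R, z) = -1 + z*R**2 (b(R, z) = R**2*z - 1 = z*R**2 - 1 = -1 + z*R**2)
A(j, O) = -6 + 1/j
1/((A(b(4, -5), -4) + 23)**2 + 122957) = 1/(((-6 + 1/(-1 - 5*4**2)) + 23)**2 + 122957) = 1/(((-6 + 1/(-1 - 5*16)) + 23)**2 + 122957) = 1/(((-6 + 1/(-1 - 80)) + 23)**2 + 122957) = 1/(((-6 + 1/(-81)) + 23)**2 + 122957) = 1/(((-6 - 1/81) + 23)**2 + 122957) = 1/((-487/81 + 23)**2 + 122957) = 1/((1376/81)**2 + 122957) = 1/(1893376/6561 + 122957) = 1/(808614253/6561) = 6561/808614253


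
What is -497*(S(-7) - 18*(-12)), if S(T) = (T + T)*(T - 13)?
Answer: -246512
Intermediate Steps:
S(T) = 2*T*(-13 + T) (S(T) = (2*T)*(-13 + T) = 2*T*(-13 + T))
-497*(S(-7) - 18*(-12)) = -497*(2*(-7)*(-13 - 7) - 18*(-12)) = -497*(2*(-7)*(-20) + 216) = -497*(280 + 216) = -497*496 = -246512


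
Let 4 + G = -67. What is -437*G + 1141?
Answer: 32168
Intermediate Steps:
G = -71 (G = -4 - 67 = -71)
-437*G + 1141 = -437*(-71) + 1141 = 31027 + 1141 = 32168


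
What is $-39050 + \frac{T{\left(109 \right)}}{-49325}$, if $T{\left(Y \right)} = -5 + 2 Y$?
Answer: $- \frac{1926141463}{49325} \approx -39050.0$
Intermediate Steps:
$-39050 + \frac{T{\left(109 \right)}}{-49325} = -39050 + \frac{-5 + 2 \cdot 109}{-49325} = -39050 + \left(-5 + 218\right) \left(- \frac{1}{49325}\right) = -39050 + 213 \left(- \frac{1}{49325}\right) = -39050 - \frac{213}{49325} = - \frac{1926141463}{49325}$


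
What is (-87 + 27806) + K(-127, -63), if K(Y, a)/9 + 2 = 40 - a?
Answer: 28628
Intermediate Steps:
K(Y, a) = 342 - 9*a (K(Y, a) = -18 + 9*(40 - a) = -18 + (360 - 9*a) = 342 - 9*a)
(-87 + 27806) + K(-127, -63) = (-87 + 27806) + (342 - 9*(-63)) = 27719 + (342 + 567) = 27719 + 909 = 28628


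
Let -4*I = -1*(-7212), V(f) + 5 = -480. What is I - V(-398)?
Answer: -1318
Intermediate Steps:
V(f) = -485 (V(f) = -5 - 480 = -485)
I = -1803 (I = -(-1)*(-7212)/4 = -¼*7212 = -1803)
I - V(-398) = -1803 - 1*(-485) = -1803 + 485 = -1318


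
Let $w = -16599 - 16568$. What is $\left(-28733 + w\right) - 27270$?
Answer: $-89170$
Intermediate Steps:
$w = -33167$
$\left(-28733 + w\right) - 27270 = \left(-28733 - 33167\right) - 27270 = -61900 - 27270 = -89170$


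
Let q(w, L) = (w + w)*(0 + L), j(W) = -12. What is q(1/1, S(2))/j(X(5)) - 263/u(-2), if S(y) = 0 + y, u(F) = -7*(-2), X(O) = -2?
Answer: -803/42 ≈ -19.119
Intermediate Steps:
u(F) = 14
S(y) = y
q(w, L) = 2*L*w (q(w, L) = (2*w)*L = 2*L*w)
q(1/1, S(2))/j(X(5)) - 263/u(-2) = (2*2*(1/1))/(-12) - 263/14 = (2*2*(1*1))*(-1/12) - 263*1/14 = (2*2*1)*(-1/12) - 263/14 = 4*(-1/12) - 263/14 = -⅓ - 263/14 = -803/42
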